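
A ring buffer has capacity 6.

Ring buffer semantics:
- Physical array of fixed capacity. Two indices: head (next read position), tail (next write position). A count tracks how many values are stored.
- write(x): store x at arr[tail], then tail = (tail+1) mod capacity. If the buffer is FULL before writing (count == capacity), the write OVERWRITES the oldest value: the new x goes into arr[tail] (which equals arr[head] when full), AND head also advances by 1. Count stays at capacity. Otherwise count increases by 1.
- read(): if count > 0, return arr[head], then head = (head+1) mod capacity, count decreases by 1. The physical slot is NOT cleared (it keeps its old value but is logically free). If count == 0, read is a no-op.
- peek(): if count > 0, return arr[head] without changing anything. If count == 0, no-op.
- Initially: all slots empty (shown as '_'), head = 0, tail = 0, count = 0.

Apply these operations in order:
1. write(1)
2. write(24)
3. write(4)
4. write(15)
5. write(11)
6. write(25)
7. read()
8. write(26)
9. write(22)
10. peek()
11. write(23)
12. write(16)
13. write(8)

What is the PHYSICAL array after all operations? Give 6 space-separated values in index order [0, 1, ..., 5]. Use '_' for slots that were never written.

After op 1 (write(1)): arr=[1 _ _ _ _ _] head=0 tail=1 count=1
After op 2 (write(24)): arr=[1 24 _ _ _ _] head=0 tail=2 count=2
After op 3 (write(4)): arr=[1 24 4 _ _ _] head=0 tail=3 count=3
After op 4 (write(15)): arr=[1 24 4 15 _ _] head=0 tail=4 count=4
After op 5 (write(11)): arr=[1 24 4 15 11 _] head=0 tail=5 count=5
After op 6 (write(25)): arr=[1 24 4 15 11 25] head=0 tail=0 count=6
After op 7 (read()): arr=[1 24 4 15 11 25] head=1 tail=0 count=5
After op 8 (write(26)): arr=[26 24 4 15 11 25] head=1 tail=1 count=6
After op 9 (write(22)): arr=[26 22 4 15 11 25] head=2 tail=2 count=6
After op 10 (peek()): arr=[26 22 4 15 11 25] head=2 tail=2 count=6
After op 11 (write(23)): arr=[26 22 23 15 11 25] head=3 tail=3 count=6
After op 12 (write(16)): arr=[26 22 23 16 11 25] head=4 tail=4 count=6
After op 13 (write(8)): arr=[26 22 23 16 8 25] head=5 tail=5 count=6

Answer: 26 22 23 16 8 25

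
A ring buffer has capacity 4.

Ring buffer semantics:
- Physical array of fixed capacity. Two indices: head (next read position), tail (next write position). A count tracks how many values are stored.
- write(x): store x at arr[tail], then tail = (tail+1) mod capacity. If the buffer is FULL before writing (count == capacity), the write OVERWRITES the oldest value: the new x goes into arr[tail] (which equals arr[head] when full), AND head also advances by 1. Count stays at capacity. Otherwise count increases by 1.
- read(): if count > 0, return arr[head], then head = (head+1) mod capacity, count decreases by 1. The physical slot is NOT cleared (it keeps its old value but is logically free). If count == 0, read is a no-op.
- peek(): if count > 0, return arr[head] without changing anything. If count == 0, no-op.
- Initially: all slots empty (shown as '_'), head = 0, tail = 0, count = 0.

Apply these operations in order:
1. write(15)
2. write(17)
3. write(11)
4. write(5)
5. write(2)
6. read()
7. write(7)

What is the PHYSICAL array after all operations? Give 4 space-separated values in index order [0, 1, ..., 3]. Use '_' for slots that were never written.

Answer: 2 7 11 5

Derivation:
After op 1 (write(15)): arr=[15 _ _ _] head=0 tail=1 count=1
After op 2 (write(17)): arr=[15 17 _ _] head=0 tail=2 count=2
After op 3 (write(11)): arr=[15 17 11 _] head=0 tail=3 count=3
After op 4 (write(5)): arr=[15 17 11 5] head=0 tail=0 count=4
After op 5 (write(2)): arr=[2 17 11 5] head=1 tail=1 count=4
After op 6 (read()): arr=[2 17 11 5] head=2 tail=1 count=3
After op 7 (write(7)): arr=[2 7 11 5] head=2 tail=2 count=4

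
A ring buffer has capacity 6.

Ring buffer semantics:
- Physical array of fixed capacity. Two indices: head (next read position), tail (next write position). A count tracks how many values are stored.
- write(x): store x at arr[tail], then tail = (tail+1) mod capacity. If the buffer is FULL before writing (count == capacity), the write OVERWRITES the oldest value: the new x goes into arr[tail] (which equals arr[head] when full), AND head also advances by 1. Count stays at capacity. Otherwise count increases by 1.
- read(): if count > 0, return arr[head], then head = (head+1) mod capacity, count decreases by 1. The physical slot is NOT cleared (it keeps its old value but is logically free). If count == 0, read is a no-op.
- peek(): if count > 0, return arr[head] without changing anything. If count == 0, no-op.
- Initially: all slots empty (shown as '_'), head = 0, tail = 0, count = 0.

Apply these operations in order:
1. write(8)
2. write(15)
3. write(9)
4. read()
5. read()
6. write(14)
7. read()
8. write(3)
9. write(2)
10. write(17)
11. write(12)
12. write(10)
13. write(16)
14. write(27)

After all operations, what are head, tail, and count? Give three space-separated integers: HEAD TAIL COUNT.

After op 1 (write(8)): arr=[8 _ _ _ _ _] head=0 tail=1 count=1
After op 2 (write(15)): arr=[8 15 _ _ _ _] head=0 tail=2 count=2
After op 3 (write(9)): arr=[8 15 9 _ _ _] head=0 tail=3 count=3
After op 4 (read()): arr=[8 15 9 _ _ _] head=1 tail=3 count=2
After op 5 (read()): arr=[8 15 9 _ _ _] head=2 tail=3 count=1
After op 6 (write(14)): arr=[8 15 9 14 _ _] head=2 tail=4 count=2
After op 7 (read()): arr=[8 15 9 14 _ _] head=3 tail=4 count=1
After op 8 (write(3)): arr=[8 15 9 14 3 _] head=3 tail=5 count=2
After op 9 (write(2)): arr=[8 15 9 14 3 2] head=3 tail=0 count=3
After op 10 (write(17)): arr=[17 15 9 14 3 2] head=3 tail=1 count=4
After op 11 (write(12)): arr=[17 12 9 14 3 2] head=3 tail=2 count=5
After op 12 (write(10)): arr=[17 12 10 14 3 2] head=3 tail=3 count=6
After op 13 (write(16)): arr=[17 12 10 16 3 2] head=4 tail=4 count=6
After op 14 (write(27)): arr=[17 12 10 16 27 2] head=5 tail=5 count=6

Answer: 5 5 6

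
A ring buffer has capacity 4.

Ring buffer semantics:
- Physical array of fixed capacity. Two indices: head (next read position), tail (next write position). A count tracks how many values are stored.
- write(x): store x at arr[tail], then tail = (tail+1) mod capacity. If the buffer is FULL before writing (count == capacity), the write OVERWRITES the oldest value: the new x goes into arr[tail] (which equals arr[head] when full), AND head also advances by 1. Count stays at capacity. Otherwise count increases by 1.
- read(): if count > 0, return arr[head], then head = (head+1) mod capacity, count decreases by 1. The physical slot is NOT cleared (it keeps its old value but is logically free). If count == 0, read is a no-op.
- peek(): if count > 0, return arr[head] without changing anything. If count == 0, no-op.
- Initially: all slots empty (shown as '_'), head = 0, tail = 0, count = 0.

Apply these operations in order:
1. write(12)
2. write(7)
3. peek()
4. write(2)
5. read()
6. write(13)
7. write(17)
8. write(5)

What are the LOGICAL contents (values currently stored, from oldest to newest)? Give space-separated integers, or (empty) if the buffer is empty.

After op 1 (write(12)): arr=[12 _ _ _] head=0 tail=1 count=1
After op 2 (write(7)): arr=[12 7 _ _] head=0 tail=2 count=2
After op 3 (peek()): arr=[12 7 _ _] head=0 tail=2 count=2
After op 4 (write(2)): arr=[12 7 2 _] head=0 tail=3 count=3
After op 5 (read()): arr=[12 7 2 _] head=1 tail=3 count=2
After op 6 (write(13)): arr=[12 7 2 13] head=1 tail=0 count=3
After op 7 (write(17)): arr=[17 7 2 13] head=1 tail=1 count=4
After op 8 (write(5)): arr=[17 5 2 13] head=2 tail=2 count=4

Answer: 2 13 17 5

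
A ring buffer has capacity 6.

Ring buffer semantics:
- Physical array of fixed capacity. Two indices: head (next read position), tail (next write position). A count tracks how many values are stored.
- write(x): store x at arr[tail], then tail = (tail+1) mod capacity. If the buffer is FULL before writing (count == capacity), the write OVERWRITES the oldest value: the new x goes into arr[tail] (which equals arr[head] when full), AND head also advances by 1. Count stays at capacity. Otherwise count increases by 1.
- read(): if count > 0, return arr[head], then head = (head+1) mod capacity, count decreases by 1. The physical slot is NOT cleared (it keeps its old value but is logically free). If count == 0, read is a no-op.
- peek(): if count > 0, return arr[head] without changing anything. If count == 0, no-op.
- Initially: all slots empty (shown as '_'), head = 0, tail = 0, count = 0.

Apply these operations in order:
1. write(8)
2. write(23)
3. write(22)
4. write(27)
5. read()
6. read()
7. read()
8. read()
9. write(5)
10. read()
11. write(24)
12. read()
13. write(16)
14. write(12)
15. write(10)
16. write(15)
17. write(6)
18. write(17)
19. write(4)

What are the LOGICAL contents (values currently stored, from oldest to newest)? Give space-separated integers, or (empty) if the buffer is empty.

Answer: 12 10 15 6 17 4

Derivation:
After op 1 (write(8)): arr=[8 _ _ _ _ _] head=0 tail=1 count=1
After op 2 (write(23)): arr=[8 23 _ _ _ _] head=0 tail=2 count=2
After op 3 (write(22)): arr=[8 23 22 _ _ _] head=0 tail=3 count=3
After op 4 (write(27)): arr=[8 23 22 27 _ _] head=0 tail=4 count=4
After op 5 (read()): arr=[8 23 22 27 _ _] head=1 tail=4 count=3
After op 6 (read()): arr=[8 23 22 27 _ _] head=2 tail=4 count=2
After op 7 (read()): arr=[8 23 22 27 _ _] head=3 tail=4 count=1
After op 8 (read()): arr=[8 23 22 27 _ _] head=4 tail=4 count=0
After op 9 (write(5)): arr=[8 23 22 27 5 _] head=4 tail=5 count=1
After op 10 (read()): arr=[8 23 22 27 5 _] head=5 tail=5 count=0
After op 11 (write(24)): arr=[8 23 22 27 5 24] head=5 tail=0 count=1
After op 12 (read()): arr=[8 23 22 27 5 24] head=0 tail=0 count=0
After op 13 (write(16)): arr=[16 23 22 27 5 24] head=0 tail=1 count=1
After op 14 (write(12)): arr=[16 12 22 27 5 24] head=0 tail=2 count=2
After op 15 (write(10)): arr=[16 12 10 27 5 24] head=0 tail=3 count=3
After op 16 (write(15)): arr=[16 12 10 15 5 24] head=0 tail=4 count=4
After op 17 (write(6)): arr=[16 12 10 15 6 24] head=0 tail=5 count=5
After op 18 (write(17)): arr=[16 12 10 15 6 17] head=0 tail=0 count=6
After op 19 (write(4)): arr=[4 12 10 15 6 17] head=1 tail=1 count=6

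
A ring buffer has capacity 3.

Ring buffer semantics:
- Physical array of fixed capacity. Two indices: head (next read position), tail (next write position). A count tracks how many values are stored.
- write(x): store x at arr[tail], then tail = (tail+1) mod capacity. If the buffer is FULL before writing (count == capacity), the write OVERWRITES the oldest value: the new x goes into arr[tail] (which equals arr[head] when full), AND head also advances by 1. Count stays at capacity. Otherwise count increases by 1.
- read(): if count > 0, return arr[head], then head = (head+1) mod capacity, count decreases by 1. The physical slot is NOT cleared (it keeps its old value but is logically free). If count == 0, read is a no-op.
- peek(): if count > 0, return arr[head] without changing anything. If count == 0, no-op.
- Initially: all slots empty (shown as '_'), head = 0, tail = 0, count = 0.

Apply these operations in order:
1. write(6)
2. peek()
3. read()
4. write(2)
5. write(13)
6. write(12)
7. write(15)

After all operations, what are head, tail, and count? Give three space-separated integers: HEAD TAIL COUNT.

After op 1 (write(6)): arr=[6 _ _] head=0 tail=1 count=1
After op 2 (peek()): arr=[6 _ _] head=0 tail=1 count=1
After op 3 (read()): arr=[6 _ _] head=1 tail=1 count=0
After op 4 (write(2)): arr=[6 2 _] head=1 tail=2 count=1
After op 5 (write(13)): arr=[6 2 13] head=1 tail=0 count=2
After op 6 (write(12)): arr=[12 2 13] head=1 tail=1 count=3
After op 7 (write(15)): arr=[12 15 13] head=2 tail=2 count=3

Answer: 2 2 3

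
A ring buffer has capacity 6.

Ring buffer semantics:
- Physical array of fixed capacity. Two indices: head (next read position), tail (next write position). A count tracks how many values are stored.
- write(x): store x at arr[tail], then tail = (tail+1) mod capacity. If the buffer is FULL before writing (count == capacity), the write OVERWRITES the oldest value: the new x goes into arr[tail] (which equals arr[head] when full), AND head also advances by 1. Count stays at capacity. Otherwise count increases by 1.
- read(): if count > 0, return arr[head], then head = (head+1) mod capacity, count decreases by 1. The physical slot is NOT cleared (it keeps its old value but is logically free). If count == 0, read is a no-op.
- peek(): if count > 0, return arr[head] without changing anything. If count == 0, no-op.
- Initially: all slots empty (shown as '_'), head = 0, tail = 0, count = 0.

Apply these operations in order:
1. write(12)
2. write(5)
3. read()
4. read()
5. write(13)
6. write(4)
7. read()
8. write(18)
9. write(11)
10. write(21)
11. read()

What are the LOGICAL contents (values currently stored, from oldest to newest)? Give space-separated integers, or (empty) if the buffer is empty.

Answer: 18 11 21

Derivation:
After op 1 (write(12)): arr=[12 _ _ _ _ _] head=0 tail=1 count=1
After op 2 (write(5)): arr=[12 5 _ _ _ _] head=0 tail=2 count=2
After op 3 (read()): arr=[12 5 _ _ _ _] head=1 tail=2 count=1
After op 4 (read()): arr=[12 5 _ _ _ _] head=2 tail=2 count=0
After op 5 (write(13)): arr=[12 5 13 _ _ _] head=2 tail=3 count=1
After op 6 (write(4)): arr=[12 5 13 4 _ _] head=2 tail=4 count=2
After op 7 (read()): arr=[12 5 13 4 _ _] head=3 tail=4 count=1
After op 8 (write(18)): arr=[12 5 13 4 18 _] head=3 tail=5 count=2
After op 9 (write(11)): arr=[12 5 13 4 18 11] head=3 tail=0 count=3
After op 10 (write(21)): arr=[21 5 13 4 18 11] head=3 tail=1 count=4
After op 11 (read()): arr=[21 5 13 4 18 11] head=4 tail=1 count=3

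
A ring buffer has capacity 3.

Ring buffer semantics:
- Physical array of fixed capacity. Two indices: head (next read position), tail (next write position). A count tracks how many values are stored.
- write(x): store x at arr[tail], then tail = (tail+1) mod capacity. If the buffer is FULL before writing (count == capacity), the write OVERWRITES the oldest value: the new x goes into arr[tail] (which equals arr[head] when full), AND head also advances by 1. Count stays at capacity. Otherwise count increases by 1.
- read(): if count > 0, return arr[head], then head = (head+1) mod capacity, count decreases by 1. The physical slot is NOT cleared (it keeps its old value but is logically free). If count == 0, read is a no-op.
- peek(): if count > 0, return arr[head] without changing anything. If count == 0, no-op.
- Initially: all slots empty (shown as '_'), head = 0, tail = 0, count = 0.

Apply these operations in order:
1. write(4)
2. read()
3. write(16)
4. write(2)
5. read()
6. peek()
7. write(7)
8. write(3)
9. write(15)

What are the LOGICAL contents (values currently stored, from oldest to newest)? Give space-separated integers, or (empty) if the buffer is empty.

After op 1 (write(4)): arr=[4 _ _] head=0 tail=1 count=1
After op 2 (read()): arr=[4 _ _] head=1 tail=1 count=0
After op 3 (write(16)): arr=[4 16 _] head=1 tail=2 count=1
After op 4 (write(2)): arr=[4 16 2] head=1 tail=0 count=2
After op 5 (read()): arr=[4 16 2] head=2 tail=0 count=1
After op 6 (peek()): arr=[4 16 2] head=2 tail=0 count=1
After op 7 (write(7)): arr=[7 16 2] head=2 tail=1 count=2
After op 8 (write(3)): arr=[7 3 2] head=2 tail=2 count=3
After op 9 (write(15)): arr=[7 3 15] head=0 tail=0 count=3

Answer: 7 3 15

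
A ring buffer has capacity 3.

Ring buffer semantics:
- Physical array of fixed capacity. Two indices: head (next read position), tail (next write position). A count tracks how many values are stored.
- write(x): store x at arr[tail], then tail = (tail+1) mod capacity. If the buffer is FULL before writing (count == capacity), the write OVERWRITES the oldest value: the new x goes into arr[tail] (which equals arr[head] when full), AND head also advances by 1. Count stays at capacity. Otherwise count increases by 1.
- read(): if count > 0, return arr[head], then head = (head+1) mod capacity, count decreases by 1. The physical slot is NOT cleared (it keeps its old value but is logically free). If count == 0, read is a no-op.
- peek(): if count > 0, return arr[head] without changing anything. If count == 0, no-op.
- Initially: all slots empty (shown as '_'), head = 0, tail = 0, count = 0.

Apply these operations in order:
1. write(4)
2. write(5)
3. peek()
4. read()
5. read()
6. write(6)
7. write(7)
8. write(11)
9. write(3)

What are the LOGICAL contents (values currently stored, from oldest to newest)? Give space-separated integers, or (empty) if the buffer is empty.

Answer: 7 11 3

Derivation:
After op 1 (write(4)): arr=[4 _ _] head=0 tail=1 count=1
After op 2 (write(5)): arr=[4 5 _] head=0 tail=2 count=2
After op 3 (peek()): arr=[4 5 _] head=0 tail=2 count=2
After op 4 (read()): arr=[4 5 _] head=1 tail=2 count=1
After op 5 (read()): arr=[4 5 _] head=2 tail=2 count=0
After op 6 (write(6)): arr=[4 5 6] head=2 tail=0 count=1
After op 7 (write(7)): arr=[7 5 6] head=2 tail=1 count=2
After op 8 (write(11)): arr=[7 11 6] head=2 tail=2 count=3
After op 9 (write(3)): arr=[7 11 3] head=0 tail=0 count=3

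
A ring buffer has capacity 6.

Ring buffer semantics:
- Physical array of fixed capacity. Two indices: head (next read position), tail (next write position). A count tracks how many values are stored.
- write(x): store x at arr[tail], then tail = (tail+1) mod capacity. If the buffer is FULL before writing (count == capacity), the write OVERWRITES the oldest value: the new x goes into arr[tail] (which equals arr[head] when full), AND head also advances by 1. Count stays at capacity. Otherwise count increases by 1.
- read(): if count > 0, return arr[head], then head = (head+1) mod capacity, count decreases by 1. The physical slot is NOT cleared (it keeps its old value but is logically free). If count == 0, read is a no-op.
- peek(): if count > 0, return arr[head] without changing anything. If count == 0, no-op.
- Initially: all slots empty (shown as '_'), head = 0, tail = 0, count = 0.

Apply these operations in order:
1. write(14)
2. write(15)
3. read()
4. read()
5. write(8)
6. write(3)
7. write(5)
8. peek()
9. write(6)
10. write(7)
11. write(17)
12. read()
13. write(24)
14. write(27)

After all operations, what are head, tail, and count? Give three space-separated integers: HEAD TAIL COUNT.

Answer: 4 4 6

Derivation:
After op 1 (write(14)): arr=[14 _ _ _ _ _] head=0 tail=1 count=1
After op 2 (write(15)): arr=[14 15 _ _ _ _] head=0 tail=2 count=2
After op 3 (read()): arr=[14 15 _ _ _ _] head=1 tail=2 count=1
After op 4 (read()): arr=[14 15 _ _ _ _] head=2 tail=2 count=0
After op 5 (write(8)): arr=[14 15 8 _ _ _] head=2 tail=3 count=1
After op 6 (write(3)): arr=[14 15 8 3 _ _] head=2 tail=4 count=2
After op 7 (write(5)): arr=[14 15 8 3 5 _] head=2 tail=5 count=3
After op 8 (peek()): arr=[14 15 8 3 5 _] head=2 tail=5 count=3
After op 9 (write(6)): arr=[14 15 8 3 5 6] head=2 tail=0 count=4
After op 10 (write(7)): arr=[7 15 8 3 5 6] head=2 tail=1 count=5
After op 11 (write(17)): arr=[7 17 8 3 5 6] head=2 tail=2 count=6
After op 12 (read()): arr=[7 17 8 3 5 6] head=3 tail=2 count=5
After op 13 (write(24)): arr=[7 17 24 3 5 6] head=3 tail=3 count=6
After op 14 (write(27)): arr=[7 17 24 27 5 6] head=4 tail=4 count=6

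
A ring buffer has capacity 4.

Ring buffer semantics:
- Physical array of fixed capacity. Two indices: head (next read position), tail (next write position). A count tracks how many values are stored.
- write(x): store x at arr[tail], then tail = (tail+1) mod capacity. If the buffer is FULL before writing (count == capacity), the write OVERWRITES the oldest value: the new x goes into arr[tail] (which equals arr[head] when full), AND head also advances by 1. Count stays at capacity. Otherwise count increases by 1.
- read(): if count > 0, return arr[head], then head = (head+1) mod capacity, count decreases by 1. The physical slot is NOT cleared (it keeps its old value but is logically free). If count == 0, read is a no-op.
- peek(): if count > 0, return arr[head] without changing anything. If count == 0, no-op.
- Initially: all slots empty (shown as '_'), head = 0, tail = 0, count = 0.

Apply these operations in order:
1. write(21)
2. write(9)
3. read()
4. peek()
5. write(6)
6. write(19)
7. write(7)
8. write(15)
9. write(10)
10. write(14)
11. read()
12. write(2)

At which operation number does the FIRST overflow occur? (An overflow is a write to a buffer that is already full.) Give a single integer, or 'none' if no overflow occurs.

Answer: 8

Derivation:
After op 1 (write(21)): arr=[21 _ _ _] head=0 tail=1 count=1
After op 2 (write(9)): arr=[21 9 _ _] head=0 tail=2 count=2
After op 3 (read()): arr=[21 9 _ _] head=1 tail=2 count=1
After op 4 (peek()): arr=[21 9 _ _] head=1 tail=2 count=1
After op 5 (write(6)): arr=[21 9 6 _] head=1 tail=3 count=2
After op 6 (write(19)): arr=[21 9 6 19] head=1 tail=0 count=3
After op 7 (write(7)): arr=[7 9 6 19] head=1 tail=1 count=4
After op 8 (write(15)): arr=[7 15 6 19] head=2 tail=2 count=4
After op 9 (write(10)): arr=[7 15 10 19] head=3 tail=3 count=4
After op 10 (write(14)): arr=[7 15 10 14] head=0 tail=0 count=4
After op 11 (read()): arr=[7 15 10 14] head=1 tail=0 count=3
After op 12 (write(2)): arr=[2 15 10 14] head=1 tail=1 count=4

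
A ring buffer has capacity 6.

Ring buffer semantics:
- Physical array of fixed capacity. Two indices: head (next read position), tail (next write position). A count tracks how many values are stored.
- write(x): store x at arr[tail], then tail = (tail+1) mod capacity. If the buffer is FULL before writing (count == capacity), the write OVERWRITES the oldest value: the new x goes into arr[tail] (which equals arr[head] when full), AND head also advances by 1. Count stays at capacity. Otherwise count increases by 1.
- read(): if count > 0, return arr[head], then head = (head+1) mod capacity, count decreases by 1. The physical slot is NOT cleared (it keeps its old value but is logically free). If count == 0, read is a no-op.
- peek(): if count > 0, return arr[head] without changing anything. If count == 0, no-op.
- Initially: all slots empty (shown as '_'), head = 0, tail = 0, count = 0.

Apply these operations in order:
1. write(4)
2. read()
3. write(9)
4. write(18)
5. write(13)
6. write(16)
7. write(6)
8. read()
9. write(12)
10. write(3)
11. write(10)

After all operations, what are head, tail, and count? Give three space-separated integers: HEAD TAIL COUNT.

After op 1 (write(4)): arr=[4 _ _ _ _ _] head=0 tail=1 count=1
After op 2 (read()): arr=[4 _ _ _ _ _] head=1 tail=1 count=0
After op 3 (write(9)): arr=[4 9 _ _ _ _] head=1 tail=2 count=1
After op 4 (write(18)): arr=[4 9 18 _ _ _] head=1 tail=3 count=2
After op 5 (write(13)): arr=[4 9 18 13 _ _] head=1 tail=4 count=3
After op 6 (write(16)): arr=[4 9 18 13 16 _] head=1 tail=5 count=4
After op 7 (write(6)): arr=[4 9 18 13 16 6] head=1 tail=0 count=5
After op 8 (read()): arr=[4 9 18 13 16 6] head=2 tail=0 count=4
After op 9 (write(12)): arr=[12 9 18 13 16 6] head=2 tail=1 count=5
After op 10 (write(3)): arr=[12 3 18 13 16 6] head=2 tail=2 count=6
After op 11 (write(10)): arr=[12 3 10 13 16 6] head=3 tail=3 count=6

Answer: 3 3 6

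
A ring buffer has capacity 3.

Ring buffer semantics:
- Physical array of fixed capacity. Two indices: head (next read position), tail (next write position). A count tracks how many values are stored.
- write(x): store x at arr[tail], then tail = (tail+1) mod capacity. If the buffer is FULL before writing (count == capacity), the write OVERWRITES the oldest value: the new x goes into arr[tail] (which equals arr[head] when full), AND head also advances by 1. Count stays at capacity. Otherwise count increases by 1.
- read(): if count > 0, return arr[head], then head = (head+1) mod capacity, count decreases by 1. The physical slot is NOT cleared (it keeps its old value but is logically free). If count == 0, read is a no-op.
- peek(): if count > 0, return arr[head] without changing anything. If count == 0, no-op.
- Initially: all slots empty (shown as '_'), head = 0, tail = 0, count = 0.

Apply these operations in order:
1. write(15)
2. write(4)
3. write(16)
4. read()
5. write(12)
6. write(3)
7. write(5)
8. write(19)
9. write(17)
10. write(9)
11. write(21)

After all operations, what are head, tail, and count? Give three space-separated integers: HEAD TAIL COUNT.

Answer: 1 1 3

Derivation:
After op 1 (write(15)): arr=[15 _ _] head=0 tail=1 count=1
After op 2 (write(4)): arr=[15 4 _] head=0 tail=2 count=2
After op 3 (write(16)): arr=[15 4 16] head=0 tail=0 count=3
After op 4 (read()): arr=[15 4 16] head=1 tail=0 count=2
After op 5 (write(12)): arr=[12 4 16] head=1 tail=1 count=3
After op 6 (write(3)): arr=[12 3 16] head=2 tail=2 count=3
After op 7 (write(5)): arr=[12 3 5] head=0 tail=0 count=3
After op 8 (write(19)): arr=[19 3 5] head=1 tail=1 count=3
After op 9 (write(17)): arr=[19 17 5] head=2 tail=2 count=3
After op 10 (write(9)): arr=[19 17 9] head=0 tail=0 count=3
After op 11 (write(21)): arr=[21 17 9] head=1 tail=1 count=3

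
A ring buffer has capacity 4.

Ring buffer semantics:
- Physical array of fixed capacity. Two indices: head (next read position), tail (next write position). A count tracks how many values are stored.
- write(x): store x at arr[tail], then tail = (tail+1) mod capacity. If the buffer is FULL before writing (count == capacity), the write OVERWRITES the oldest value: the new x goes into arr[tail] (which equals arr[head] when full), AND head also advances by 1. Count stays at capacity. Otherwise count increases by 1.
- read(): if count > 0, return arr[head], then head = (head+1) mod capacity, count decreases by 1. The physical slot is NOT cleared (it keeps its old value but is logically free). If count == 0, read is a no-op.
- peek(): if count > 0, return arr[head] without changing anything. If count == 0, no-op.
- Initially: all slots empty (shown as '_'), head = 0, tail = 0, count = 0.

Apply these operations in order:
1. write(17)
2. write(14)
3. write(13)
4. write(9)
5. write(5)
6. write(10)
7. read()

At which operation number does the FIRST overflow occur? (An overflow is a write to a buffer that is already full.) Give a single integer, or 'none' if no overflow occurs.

Answer: 5

Derivation:
After op 1 (write(17)): arr=[17 _ _ _] head=0 tail=1 count=1
After op 2 (write(14)): arr=[17 14 _ _] head=0 tail=2 count=2
After op 3 (write(13)): arr=[17 14 13 _] head=0 tail=3 count=3
After op 4 (write(9)): arr=[17 14 13 9] head=0 tail=0 count=4
After op 5 (write(5)): arr=[5 14 13 9] head=1 tail=1 count=4
After op 6 (write(10)): arr=[5 10 13 9] head=2 tail=2 count=4
After op 7 (read()): arr=[5 10 13 9] head=3 tail=2 count=3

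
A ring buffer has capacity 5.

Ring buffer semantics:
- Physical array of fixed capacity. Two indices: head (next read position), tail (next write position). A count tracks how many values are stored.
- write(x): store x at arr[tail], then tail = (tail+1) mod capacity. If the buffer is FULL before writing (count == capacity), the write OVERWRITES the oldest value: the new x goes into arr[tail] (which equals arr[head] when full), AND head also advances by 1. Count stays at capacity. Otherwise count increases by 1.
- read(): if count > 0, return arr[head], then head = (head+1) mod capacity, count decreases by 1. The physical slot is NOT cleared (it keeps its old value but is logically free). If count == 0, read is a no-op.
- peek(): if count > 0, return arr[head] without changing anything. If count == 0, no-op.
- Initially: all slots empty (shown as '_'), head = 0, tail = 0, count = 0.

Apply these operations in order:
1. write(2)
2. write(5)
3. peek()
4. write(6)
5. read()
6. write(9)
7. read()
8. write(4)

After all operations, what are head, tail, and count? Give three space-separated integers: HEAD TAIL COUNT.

After op 1 (write(2)): arr=[2 _ _ _ _] head=0 tail=1 count=1
After op 2 (write(5)): arr=[2 5 _ _ _] head=0 tail=2 count=2
After op 3 (peek()): arr=[2 5 _ _ _] head=0 tail=2 count=2
After op 4 (write(6)): arr=[2 5 6 _ _] head=0 tail=3 count=3
After op 5 (read()): arr=[2 5 6 _ _] head=1 tail=3 count=2
After op 6 (write(9)): arr=[2 5 6 9 _] head=1 tail=4 count=3
After op 7 (read()): arr=[2 5 6 9 _] head=2 tail=4 count=2
After op 8 (write(4)): arr=[2 5 6 9 4] head=2 tail=0 count=3

Answer: 2 0 3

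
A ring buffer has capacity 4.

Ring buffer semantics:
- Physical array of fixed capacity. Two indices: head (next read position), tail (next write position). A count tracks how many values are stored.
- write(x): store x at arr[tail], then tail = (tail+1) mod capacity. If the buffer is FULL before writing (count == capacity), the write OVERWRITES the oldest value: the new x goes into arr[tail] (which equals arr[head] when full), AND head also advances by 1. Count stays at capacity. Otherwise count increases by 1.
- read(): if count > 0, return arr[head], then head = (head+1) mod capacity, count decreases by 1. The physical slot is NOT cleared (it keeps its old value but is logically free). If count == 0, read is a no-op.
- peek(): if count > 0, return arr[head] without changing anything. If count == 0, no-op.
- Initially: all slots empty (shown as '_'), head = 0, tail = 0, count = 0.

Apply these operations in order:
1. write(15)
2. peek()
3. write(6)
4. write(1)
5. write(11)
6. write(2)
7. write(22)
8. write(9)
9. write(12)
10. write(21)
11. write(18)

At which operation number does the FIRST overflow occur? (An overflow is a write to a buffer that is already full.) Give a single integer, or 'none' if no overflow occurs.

Answer: 6

Derivation:
After op 1 (write(15)): arr=[15 _ _ _] head=0 tail=1 count=1
After op 2 (peek()): arr=[15 _ _ _] head=0 tail=1 count=1
After op 3 (write(6)): arr=[15 6 _ _] head=0 tail=2 count=2
After op 4 (write(1)): arr=[15 6 1 _] head=0 tail=3 count=3
After op 5 (write(11)): arr=[15 6 1 11] head=0 tail=0 count=4
After op 6 (write(2)): arr=[2 6 1 11] head=1 tail=1 count=4
After op 7 (write(22)): arr=[2 22 1 11] head=2 tail=2 count=4
After op 8 (write(9)): arr=[2 22 9 11] head=3 tail=3 count=4
After op 9 (write(12)): arr=[2 22 9 12] head=0 tail=0 count=4
After op 10 (write(21)): arr=[21 22 9 12] head=1 tail=1 count=4
After op 11 (write(18)): arr=[21 18 9 12] head=2 tail=2 count=4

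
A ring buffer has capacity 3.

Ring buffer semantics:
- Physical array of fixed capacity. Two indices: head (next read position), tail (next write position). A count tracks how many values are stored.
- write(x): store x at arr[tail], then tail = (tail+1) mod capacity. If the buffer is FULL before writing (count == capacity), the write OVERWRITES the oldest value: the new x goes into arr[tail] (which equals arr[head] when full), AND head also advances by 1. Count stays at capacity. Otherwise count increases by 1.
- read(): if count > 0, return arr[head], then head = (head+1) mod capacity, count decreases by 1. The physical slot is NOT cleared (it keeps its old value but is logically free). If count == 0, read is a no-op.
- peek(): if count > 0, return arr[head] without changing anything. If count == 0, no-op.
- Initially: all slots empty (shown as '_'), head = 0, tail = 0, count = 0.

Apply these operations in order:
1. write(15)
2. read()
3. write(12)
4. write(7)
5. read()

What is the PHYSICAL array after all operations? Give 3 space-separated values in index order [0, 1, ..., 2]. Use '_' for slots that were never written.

After op 1 (write(15)): arr=[15 _ _] head=0 tail=1 count=1
After op 2 (read()): arr=[15 _ _] head=1 tail=1 count=0
After op 3 (write(12)): arr=[15 12 _] head=1 tail=2 count=1
After op 4 (write(7)): arr=[15 12 7] head=1 tail=0 count=2
After op 5 (read()): arr=[15 12 7] head=2 tail=0 count=1

Answer: 15 12 7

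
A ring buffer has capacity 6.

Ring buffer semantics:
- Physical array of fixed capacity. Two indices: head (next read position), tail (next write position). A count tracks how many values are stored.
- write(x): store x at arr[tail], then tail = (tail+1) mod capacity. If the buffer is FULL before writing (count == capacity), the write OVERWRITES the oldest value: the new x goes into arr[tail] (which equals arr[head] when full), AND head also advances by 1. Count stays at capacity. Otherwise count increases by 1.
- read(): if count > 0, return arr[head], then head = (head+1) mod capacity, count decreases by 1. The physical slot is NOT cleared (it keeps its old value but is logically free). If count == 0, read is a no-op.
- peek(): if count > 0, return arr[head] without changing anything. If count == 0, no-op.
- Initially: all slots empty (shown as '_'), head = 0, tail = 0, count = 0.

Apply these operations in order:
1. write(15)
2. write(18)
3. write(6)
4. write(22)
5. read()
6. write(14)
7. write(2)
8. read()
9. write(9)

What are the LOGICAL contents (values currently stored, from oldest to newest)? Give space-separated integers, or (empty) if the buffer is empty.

After op 1 (write(15)): arr=[15 _ _ _ _ _] head=0 tail=1 count=1
After op 2 (write(18)): arr=[15 18 _ _ _ _] head=0 tail=2 count=2
After op 3 (write(6)): arr=[15 18 6 _ _ _] head=0 tail=3 count=3
After op 4 (write(22)): arr=[15 18 6 22 _ _] head=0 tail=4 count=4
After op 5 (read()): arr=[15 18 6 22 _ _] head=1 tail=4 count=3
After op 6 (write(14)): arr=[15 18 6 22 14 _] head=1 tail=5 count=4
After op 7 (write(2)): arr=[15 18 6 22 14 2] head=1 tail=0 count=5
After op 8 (read()): arr=[15 18 6 22 14 2] head=2 tail=0 count=4
After op 9 (write(9)): arr=[9 18 6 22 14 2] head=2 tail=1 count=5

Answer: 6 22 14 2 9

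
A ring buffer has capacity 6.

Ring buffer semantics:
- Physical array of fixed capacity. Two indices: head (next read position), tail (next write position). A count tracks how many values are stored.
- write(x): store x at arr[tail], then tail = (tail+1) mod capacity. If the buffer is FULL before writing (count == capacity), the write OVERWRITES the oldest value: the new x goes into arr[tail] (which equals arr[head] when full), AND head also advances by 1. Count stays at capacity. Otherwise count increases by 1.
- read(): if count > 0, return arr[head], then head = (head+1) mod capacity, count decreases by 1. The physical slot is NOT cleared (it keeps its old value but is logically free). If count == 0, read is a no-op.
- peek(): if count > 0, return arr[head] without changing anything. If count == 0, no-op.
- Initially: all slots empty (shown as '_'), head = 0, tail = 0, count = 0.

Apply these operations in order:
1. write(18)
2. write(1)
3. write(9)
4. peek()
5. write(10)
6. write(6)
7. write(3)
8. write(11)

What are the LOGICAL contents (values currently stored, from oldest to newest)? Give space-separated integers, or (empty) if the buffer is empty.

After op 1 (write(18)): arr=[18 _ _ _ _ _] head=0 tail=1 count=1
After op 2 (write(1)): arr=[18 1 _ _ _ _] head=0 tail=2 count=2
After op 3 (write(9)): arr=[18 1 9 _ _ _] head=0 tail=3 count=3
After op 4 (peek()): arr=[18 1 9 _ _ _] head=0 tail=3 count=3
After op 5 (write(10)): arr=[18 1 9 10 _ _] head=0 tail=4 count=4
After op 6 (write(6)): arr=[18 1 9 10 6 _] head=0 tail=5 count=5
After op 7 (write(3)): arr=[18 1 9 10 6 3] head=0 tail=0 count=6
After op 8 (write(11)): arr=[11 1 9 10 6 3] head=1 tail=1 count=6

Answer: 1 9 10 6 3 11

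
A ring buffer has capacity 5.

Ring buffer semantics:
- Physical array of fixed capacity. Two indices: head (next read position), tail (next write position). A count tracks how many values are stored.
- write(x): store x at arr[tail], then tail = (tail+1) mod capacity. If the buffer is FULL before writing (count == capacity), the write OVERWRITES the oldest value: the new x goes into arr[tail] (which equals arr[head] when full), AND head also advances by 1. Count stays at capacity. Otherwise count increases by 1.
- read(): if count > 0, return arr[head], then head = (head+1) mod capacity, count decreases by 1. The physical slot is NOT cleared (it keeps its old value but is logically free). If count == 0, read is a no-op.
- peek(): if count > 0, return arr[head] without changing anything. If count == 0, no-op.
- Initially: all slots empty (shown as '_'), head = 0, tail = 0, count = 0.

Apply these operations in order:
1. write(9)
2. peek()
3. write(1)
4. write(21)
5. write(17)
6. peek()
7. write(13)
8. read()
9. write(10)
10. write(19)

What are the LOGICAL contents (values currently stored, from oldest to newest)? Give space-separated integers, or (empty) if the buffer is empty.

After op 1 (write(9)): arr=[9 _ _ _ _] head=0 tail=1 count=1
After op 2 (peek()): arr=[9 _ _ _ _] head=0 tail=1 count=1
After op 3 (write(1)): arr=[9 1 _ _ _] head=0 tail=2 count=2
After op 4 (write(21)): arr=[9 1 21 _ _] head=0 tail=3 count=3
After op 5 (write(17)): arr=[9 1 21 17 _] head=0 tail=4 count=4
After op 6 (peek()): arr=[9 1 21 17 _] head=0 tail=4 count=4
After op 7 (write(13)): arr=[9 1 21 17 13] head=0 tail=0 count=5
After op 8 (read()): arr=[9 1 21 17 13] head=1 tail=0 count=4
After op 9 (write(10)): arr=[10 1 21 17 13] head=1 tail=1 count=5
After op 10 (write(19)): arr=[10 19 21 17 13] head=2 tail=2 count=5

Answer: 21 17 13 10 19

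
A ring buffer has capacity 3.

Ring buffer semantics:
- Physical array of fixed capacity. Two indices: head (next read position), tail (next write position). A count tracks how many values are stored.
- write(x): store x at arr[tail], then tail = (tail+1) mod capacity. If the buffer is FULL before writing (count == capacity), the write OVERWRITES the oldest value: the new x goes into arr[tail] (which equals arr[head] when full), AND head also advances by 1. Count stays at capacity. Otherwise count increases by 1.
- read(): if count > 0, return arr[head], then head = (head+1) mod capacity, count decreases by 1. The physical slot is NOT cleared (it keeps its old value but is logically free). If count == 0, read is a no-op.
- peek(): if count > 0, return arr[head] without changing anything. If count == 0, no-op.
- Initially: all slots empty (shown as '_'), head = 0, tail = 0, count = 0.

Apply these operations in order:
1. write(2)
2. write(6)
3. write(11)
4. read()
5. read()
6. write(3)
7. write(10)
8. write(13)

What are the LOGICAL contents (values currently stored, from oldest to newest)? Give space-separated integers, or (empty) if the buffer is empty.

Answer: 3 10 13

Derivation:
After op 1 (write(2)): arr=[2 _ _] head=0 tail=1 count=1
After op 2 (write(6)): arr=[2 6 _] head=0 tail=2 count=2
After op 3 (write(11)): arr=[2 6 11] head=0 tail=0 count=3
After op 4 (read()): arr=[2 6 11] head=1 tail=0 count=2
After op 5 (read()): arr=[2 6 11] head=2 tail=0 count=1
After op 6 (write(3)): arr=[3 6 11] head=2 tail=1 count=2
After op 7 (write(10)): arr=[3 10 11] head=2 tail=2 count=3
After op 8 (write(13)): arr=[3 10 13] head=0 tail=0 count=3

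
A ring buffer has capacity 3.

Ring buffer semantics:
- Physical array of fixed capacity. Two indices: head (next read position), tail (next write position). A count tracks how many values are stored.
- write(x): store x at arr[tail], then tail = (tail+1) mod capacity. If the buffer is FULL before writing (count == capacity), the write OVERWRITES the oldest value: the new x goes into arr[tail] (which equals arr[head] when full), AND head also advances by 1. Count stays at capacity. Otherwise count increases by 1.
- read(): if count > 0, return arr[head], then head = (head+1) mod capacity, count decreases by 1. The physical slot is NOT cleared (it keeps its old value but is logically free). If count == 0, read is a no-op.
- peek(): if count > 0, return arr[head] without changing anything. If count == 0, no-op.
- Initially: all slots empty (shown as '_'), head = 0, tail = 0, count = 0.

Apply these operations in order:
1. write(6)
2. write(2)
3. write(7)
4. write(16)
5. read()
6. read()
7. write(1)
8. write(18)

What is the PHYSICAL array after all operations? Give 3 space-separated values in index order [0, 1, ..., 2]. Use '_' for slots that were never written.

Answer: 16 1 18

Derivation:
After op 1 (write(6)): arr=[6 _ _] head=0 tail=1 count=1
After op 2 (write(2)): arr=[6 2 _] head=0 tail=2 count=2
After op 3 (write(7)): arr=[6 2 7] head=0 tail=0 count=3
After op 4 (write(16)): arr=[16 2 7] head=1 tail=1 count=3
After op 5 (read()): arr=[16 2 7] head=2 tail=1 count=2
After op 6 (read()): arr=[16 2 7] head=0 tail=1 count=1
After op 7 (write(1)): arr=[16 1 7] head=0 tail=2 count=2
After op 8 (write(18)): arr=[16 1 18] head=0 tail=0 count=3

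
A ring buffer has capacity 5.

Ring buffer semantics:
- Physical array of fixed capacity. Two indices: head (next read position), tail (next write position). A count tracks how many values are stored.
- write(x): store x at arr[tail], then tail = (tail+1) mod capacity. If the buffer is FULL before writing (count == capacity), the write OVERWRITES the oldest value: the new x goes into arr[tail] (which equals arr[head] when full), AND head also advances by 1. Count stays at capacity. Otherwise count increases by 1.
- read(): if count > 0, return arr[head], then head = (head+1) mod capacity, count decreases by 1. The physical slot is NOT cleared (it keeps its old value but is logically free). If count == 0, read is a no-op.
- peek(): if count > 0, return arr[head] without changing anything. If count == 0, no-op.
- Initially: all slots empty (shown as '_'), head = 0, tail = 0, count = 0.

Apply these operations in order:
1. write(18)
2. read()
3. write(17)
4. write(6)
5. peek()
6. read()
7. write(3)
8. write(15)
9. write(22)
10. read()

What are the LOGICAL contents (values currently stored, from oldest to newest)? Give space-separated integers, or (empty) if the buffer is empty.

Answer: 3 15 22

Derivation:
After op 1 (write(18)): arr=[18 _ _ _ _] head=0 tail=1 count=1
After op 2 (read()): arr=[18 _ _ _ _] head=1 tail=1 count=0
After op 3 (write(17)): arr=[18 17 _ _ _] head=1 tail=2 count=1
After op 4 (write(6)): arr=[18 17 6 _ _] head=1 tail=3 count=2
After op 5 (peek()): arr=[18 17 6 _ _] head=1 tail=3 count=2
After op 6 (read()): arr=[18 17 6 _ _] head=2 tail=3 count=1
After op 7 (write(3)): arr=[18 17 6 3 _] head=2 tail=4 count=2
After op 8 (write(15)): arr=[18 17 6 3 15] head=2 tail=0 count=3
After op 9 (write(22)): arr=[22 17 6 3 15] head=2 tail=1 count=4
After op 10 (read()): arr=[22 17 6 3 15] head=3 tail=1 count=3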